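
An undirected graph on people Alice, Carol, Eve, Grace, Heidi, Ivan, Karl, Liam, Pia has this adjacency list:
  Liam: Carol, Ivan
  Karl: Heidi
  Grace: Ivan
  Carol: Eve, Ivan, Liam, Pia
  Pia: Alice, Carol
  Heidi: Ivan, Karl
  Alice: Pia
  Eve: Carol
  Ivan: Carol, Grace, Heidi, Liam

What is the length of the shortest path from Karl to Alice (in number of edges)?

5

Distance 0: Karl.
Distance 1: Heidi.
Distance 2: Ivan.
Distance 3: Carol, Grace, Liam.
Distance 4: Eve, Pia.
Distance 5: Alice — contains Alice.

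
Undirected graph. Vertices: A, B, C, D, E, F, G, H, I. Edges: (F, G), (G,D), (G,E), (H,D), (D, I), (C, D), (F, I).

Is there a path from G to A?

Explore from G.
Distance 1: reach D, E, F.
Distance 2: reach C, H, I.
The search is exhausted without reaching A; it lies in a different component.

No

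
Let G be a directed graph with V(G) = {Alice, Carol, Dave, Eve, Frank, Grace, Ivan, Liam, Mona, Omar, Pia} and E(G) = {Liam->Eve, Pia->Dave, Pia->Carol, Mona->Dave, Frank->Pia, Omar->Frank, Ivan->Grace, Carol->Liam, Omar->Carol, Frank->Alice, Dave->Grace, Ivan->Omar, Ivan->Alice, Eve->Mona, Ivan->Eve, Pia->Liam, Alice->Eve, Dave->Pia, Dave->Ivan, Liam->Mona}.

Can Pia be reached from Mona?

Yes

Explore from Mona.
Distance 1: reach Dave.
Distance 2: reach Grace, Ivan, Pia.
Found Pia.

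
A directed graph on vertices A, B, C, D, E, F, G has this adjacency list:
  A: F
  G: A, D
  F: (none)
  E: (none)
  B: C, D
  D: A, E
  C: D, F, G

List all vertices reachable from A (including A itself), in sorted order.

Start at A.
Its neighbours: F.
Nothing further is reachable.

A, F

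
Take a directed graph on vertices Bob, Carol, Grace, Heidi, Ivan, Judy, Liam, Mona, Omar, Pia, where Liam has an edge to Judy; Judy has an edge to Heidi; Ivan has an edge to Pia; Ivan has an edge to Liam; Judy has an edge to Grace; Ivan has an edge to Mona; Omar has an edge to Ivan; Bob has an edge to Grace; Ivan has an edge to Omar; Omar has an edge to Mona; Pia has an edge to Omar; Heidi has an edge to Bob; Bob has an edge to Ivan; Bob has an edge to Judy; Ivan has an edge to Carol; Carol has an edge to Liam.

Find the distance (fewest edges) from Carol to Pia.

6

Distance 0: Carol.
Distance 1: Liam.
Distance 2: Judy.
Distance 3: Grace, Heidi.
Distance 4: Bob.
Distance 5: Ivan.
Distance 6: Mona, Omar, Pia — contains Pia.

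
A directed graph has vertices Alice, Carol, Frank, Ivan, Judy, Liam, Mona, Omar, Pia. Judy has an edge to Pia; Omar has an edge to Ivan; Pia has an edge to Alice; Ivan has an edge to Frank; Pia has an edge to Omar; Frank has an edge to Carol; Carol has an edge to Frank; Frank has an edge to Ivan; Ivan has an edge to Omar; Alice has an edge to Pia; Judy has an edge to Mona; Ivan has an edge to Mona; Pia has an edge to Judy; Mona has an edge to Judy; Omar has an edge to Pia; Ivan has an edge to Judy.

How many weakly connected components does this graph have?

From Alice: component {Alice, Carol, Frank, Ivan, Judy, Mona, Omar, Pia}.
From Liam: component {Liam}.
That's 2 components.

2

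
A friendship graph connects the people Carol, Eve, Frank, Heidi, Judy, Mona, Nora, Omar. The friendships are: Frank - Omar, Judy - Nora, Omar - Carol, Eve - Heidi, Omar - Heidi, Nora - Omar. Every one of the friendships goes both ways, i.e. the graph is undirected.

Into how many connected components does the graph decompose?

2

From Carol: component {Carol, Eve, Frank, Heidi, Judy, Nora, Omar}.
From Mona: component {Mona}.
That's 2 components.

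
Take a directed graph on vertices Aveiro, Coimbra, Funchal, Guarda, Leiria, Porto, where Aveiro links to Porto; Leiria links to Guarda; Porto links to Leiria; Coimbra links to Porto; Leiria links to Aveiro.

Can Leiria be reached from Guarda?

No

Guarda has no outgoing edges, so nothing is reachable from it.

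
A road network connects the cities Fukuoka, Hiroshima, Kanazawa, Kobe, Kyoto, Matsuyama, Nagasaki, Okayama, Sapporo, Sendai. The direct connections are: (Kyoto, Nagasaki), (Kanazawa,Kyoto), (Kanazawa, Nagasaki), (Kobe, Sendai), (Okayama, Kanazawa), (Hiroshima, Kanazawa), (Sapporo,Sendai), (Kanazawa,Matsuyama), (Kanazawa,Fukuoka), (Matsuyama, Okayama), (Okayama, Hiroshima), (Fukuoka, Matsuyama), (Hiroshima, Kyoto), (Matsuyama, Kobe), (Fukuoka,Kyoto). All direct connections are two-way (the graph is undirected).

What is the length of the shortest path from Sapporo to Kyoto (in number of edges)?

5

Distance 0: Sapporo.
Distance 1: Sendai.
Distance 2: Kobe.
Distance 3: Matsuyama.
Distance 4: Fukuoka, Kanazawa, Okayama.
Distance 5: Hiroshima, Kyoto, Nagasaki — contains Kyoto.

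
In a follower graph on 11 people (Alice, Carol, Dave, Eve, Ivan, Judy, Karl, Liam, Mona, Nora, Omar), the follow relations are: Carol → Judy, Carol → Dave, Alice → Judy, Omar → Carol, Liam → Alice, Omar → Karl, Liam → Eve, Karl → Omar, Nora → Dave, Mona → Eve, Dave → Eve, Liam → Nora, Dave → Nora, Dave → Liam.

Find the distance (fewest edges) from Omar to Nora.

3

Distance 0: Omar.
Distance 1: Carol, Karl.
Distance 2: Dave, Judy.
Distance 3: Eve, Liam, Nora — contains Nora.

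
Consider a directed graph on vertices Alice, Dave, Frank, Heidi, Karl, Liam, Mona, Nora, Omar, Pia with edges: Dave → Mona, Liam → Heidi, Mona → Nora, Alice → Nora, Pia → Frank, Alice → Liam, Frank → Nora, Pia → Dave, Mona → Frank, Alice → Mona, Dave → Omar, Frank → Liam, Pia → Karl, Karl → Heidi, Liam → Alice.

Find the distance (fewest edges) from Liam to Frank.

Distance 0: Liam.
Distance 1: Alice, Heidi.
Distance 2: Mona, Nora.
Distance 3: Frank — contains Frank.

3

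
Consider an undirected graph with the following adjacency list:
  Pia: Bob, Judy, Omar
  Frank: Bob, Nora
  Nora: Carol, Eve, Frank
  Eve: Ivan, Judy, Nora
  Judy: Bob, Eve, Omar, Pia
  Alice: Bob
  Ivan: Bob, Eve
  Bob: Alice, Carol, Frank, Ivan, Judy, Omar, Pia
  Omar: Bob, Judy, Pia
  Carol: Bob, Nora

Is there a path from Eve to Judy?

Explore from Eve.
Distance 1: reach Ivan, Judy, Nora.
Found Judy.

Yes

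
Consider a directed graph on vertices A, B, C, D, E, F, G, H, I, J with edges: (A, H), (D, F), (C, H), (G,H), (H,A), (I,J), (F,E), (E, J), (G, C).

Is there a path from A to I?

No

Explore from A.
Distance 1: reach H.
The search from A is exhausted; no directed path reaches I.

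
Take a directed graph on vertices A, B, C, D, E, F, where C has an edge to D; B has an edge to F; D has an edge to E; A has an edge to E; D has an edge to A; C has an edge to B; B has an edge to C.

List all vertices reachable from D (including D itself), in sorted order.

A, D, E

Start at D.
Its neighbours: A, E.
Nothing further is reachable.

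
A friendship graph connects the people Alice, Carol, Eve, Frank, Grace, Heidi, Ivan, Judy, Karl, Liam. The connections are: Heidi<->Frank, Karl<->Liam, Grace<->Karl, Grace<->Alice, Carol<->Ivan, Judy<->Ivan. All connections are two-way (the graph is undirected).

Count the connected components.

4

From Alice: component {Alice, Grace, Karl, Liam}.
From Carol: component {Carol, Ivan, Judy}.
From Eve: component {Eve}.
From Frank: component {Frank, Heidi}.
That's 4 components.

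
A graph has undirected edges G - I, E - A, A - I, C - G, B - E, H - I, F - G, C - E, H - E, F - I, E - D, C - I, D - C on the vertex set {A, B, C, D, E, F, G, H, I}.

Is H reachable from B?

Explore from B.
Distance 1: reach E.
Distance 2: reach A, C, D, H.
Found H.

Yes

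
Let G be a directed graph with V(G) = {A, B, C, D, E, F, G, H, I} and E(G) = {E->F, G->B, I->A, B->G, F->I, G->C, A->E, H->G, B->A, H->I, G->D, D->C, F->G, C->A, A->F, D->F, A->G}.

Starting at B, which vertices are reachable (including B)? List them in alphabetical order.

Start at B.
Its neighbours: A, G.
Then their neighbours: C, D, E, F.
Then next layer: I.
Nothing further is reachable.

A, B, C, D, E, F, G, I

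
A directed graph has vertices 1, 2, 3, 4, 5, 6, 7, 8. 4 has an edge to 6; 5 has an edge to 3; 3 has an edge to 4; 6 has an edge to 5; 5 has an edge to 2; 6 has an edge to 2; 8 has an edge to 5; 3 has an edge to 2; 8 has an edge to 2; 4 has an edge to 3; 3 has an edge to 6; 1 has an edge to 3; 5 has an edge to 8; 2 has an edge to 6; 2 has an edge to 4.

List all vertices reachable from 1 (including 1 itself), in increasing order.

Start at 1.
Its neighbours: 3.
Then their neighbours: 2, 4, 6.
Then next layer: 5.
Then next layer: 8.
Nothing further is reachable.

1, 2, 3, 4, 5, 6, 8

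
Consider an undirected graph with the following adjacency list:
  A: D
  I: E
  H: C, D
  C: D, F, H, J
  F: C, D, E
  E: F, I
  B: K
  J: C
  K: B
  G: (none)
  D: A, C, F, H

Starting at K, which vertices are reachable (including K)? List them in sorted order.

B, K

Start at K.
Its neighbours: B.
Nothing further is reachable.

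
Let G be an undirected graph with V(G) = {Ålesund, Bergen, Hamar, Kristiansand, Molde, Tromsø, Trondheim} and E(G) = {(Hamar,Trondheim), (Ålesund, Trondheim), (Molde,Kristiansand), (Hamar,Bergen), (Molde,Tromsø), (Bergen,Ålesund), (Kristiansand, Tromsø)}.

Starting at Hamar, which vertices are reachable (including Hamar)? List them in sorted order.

Ålesund, Bergen, Hamar, Trondheim

Start at Hamar.
Its neighbours: Bergen, Trondheim.
Then their neighbours: Ålesund.
Nothing further is reachable.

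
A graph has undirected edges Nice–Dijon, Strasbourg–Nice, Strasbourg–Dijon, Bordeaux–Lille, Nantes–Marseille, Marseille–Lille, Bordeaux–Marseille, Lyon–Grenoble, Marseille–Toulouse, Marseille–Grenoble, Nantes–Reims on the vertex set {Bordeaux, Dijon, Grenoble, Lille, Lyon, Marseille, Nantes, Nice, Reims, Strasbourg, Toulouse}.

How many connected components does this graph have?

From Bordeaux: component {Bordeaux, Grenoble, Lille, Lyon, Marseille, Nantes, Reims, Toulouse}.
From Dijon: component {Dijon, Nice, Strasbourg}.
That's 2 components.

2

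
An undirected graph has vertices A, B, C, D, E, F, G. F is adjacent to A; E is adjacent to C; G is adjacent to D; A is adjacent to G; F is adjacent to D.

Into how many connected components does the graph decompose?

3

From A: component {A, D, F, G}.
From B: component {B}.
From C: component {C, E}.
That's 3 components.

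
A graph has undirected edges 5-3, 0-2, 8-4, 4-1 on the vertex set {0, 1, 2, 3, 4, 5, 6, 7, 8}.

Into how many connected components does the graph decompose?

From 0: component {0, 2}.
From 1: component {1, 4, 8}.
From 3: component {3, 5}.
From 6: component {6}.
From 7: component {7}.
That's 5 components.

5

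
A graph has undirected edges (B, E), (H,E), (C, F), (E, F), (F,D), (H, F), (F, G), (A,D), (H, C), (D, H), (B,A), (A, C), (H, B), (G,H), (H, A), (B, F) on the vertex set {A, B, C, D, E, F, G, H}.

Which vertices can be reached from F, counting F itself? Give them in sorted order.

Start at F.
Its neighbours: B, C, D, E, G, H.
Then their neighbours: A.
Every vertex is now reached.

A, B, C, D, E, F, G, H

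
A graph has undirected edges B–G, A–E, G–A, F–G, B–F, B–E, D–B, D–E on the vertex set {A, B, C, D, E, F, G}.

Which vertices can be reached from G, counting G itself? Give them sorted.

A, B, D, E, F, G

Start at G.
Its neighbours: A, B, F.
Then their neighbours: D, E.
Nothing further is reachable.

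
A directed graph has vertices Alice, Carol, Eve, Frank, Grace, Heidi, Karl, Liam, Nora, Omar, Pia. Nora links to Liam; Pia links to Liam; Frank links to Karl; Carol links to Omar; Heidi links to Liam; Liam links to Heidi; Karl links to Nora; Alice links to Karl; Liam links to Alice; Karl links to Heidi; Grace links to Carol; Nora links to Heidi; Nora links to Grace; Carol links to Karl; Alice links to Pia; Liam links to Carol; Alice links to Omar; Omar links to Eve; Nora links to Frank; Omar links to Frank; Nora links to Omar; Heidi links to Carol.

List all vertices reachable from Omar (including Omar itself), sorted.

Start at Omar.
Its neighbours: Eve, Frank.
Then their neighbours: Karl.
Then next layer: Heidi, Nora.
Then next layer: Carol, Grace, Liam.
Then next layer: Alice.
Then next layer: Pia.
Every vertex is now reached.

Alice, Carol, Eve, Frank, Grace, Heidi, Karl, Liam, Nora, Omar, Pia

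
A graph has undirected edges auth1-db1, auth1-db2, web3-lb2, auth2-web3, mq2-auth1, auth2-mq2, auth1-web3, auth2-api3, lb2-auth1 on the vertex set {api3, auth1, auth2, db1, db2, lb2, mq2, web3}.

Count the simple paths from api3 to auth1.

3

api3–auth2–mq2–auth1
api3–auth2–web3–auth1
api3–auth2–web3–lb2–auth1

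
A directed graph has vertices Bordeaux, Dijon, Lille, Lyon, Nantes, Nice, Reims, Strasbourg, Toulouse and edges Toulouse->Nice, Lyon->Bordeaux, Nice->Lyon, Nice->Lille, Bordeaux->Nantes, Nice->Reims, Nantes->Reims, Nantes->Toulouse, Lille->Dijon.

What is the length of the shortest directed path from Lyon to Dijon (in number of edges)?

6

Distance 0: Lyon.
Distance 1: Bordeaux.
Distance 2: Nantes.
Distance 3: Reims, Toulouse.
Distance 4: Nice.
Distance 5: Lille.
Distance 6: Dijon — contains Dijon.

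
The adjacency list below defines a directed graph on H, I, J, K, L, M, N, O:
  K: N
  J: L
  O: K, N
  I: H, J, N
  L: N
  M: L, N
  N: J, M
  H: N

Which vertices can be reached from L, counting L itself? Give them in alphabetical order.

J, L, M, N

Start at L.
Its neighbours: N.
Then their neighbours: J, M.
Nothing further is reachable.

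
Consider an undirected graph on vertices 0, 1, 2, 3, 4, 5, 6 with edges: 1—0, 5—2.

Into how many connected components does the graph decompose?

5

From 0: component {0, 1}.
From 2: component {2, 5}.
From 3: component {3}.
From 4: component {4}.
From 6: component {6}.
That's 5 components.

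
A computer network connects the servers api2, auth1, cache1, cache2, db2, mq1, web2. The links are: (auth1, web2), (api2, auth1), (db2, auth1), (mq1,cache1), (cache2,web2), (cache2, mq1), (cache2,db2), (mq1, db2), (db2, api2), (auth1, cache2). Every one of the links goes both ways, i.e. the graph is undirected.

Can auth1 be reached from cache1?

Explore from cache1.
Distance 1: reach mq1.
Distance 2: reach cache2, db2.
Distance 3: reach api2, auth1, web2.
Found auth1.

Yes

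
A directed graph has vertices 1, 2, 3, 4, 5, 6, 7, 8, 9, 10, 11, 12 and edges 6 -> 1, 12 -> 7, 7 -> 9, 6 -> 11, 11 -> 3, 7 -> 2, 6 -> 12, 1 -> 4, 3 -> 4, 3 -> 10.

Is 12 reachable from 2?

No

2 has no outgoing edges, so nothing is reachable from it.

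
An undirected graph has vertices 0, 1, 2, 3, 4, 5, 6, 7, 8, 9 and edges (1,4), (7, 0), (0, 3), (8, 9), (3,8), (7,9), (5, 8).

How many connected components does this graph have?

From 0: component {0, 3, 5, 7, 8, 9}.
From 1: component {1, 4}.
From 2: component {2}.
From 6: component {6}.
That's 4 components.

4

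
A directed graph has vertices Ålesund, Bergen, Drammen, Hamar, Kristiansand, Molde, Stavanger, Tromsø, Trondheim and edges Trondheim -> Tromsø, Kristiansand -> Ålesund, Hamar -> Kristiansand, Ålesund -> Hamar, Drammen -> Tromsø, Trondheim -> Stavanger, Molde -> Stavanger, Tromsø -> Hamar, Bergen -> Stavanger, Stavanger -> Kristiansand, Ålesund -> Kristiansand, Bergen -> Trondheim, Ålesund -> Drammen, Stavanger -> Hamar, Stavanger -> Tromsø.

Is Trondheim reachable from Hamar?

Explore from Hamar.
Distance 1: reach Kristiansand.
Distance 2: reach Ålesund.
Distance 3: reach Drammen.
Distance 4: reach Tromsø.
The search from Hamar is exhausted; no directed path reaches Trondheim.

No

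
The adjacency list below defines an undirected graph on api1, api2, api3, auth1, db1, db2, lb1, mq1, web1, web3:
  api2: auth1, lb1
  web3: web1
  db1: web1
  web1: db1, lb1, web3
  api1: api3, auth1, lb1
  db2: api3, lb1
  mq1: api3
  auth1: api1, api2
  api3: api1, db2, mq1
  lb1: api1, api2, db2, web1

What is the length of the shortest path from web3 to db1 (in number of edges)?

Distance 0: web3.
Distance 1: web1.
Distance 2: db1, lb1 — contains db1.

2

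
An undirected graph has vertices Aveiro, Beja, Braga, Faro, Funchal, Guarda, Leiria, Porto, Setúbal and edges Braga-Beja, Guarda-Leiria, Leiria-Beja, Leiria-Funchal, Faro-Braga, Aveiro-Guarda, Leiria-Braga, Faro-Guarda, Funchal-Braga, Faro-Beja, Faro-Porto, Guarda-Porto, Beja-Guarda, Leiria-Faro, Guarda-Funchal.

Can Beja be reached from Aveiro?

Yes

Explore from Aveiro.
Distance 1: reach Guarda.
Distance 2: reach Beja, Faro, Funchal, Leiria, Porto.
Found Beja.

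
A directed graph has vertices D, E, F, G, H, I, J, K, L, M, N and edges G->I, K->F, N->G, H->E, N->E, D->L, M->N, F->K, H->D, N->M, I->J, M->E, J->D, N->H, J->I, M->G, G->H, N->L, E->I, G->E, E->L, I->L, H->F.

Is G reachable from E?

Explore from E.
Distance 1: reach I, L.
Distance 2: reach J.
Distance 3: reach D.
The search from E is exhausted; no directed path reaches G.

No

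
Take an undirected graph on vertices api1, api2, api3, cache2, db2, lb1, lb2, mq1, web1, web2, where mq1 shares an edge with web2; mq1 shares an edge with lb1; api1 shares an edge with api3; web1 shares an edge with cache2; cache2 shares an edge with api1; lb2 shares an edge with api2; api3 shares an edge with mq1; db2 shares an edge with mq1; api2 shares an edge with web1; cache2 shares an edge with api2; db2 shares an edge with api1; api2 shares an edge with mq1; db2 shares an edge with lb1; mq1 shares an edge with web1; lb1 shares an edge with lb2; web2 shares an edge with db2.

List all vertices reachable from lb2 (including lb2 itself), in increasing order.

Start at lb2.
Its neighbours: api2, lb1.
Then their neighbours: cache2, db2, mq1, web1.
Then next layer: api1, api3, web2.
Every vertex is now reached.

api1, api2, api3, cache2, db2, lb1, lb2, mq1, web1, web2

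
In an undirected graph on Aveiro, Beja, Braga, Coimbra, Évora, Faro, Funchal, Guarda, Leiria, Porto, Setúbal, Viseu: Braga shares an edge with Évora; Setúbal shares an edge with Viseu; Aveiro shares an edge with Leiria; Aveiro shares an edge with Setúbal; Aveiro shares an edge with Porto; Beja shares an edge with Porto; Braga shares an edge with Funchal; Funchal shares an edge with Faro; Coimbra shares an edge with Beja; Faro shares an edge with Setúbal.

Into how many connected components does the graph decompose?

From Aveiro: component {Aveiro, Beja, Braga, Coimbra, Évora, Faro, Funchal, Leiria, Porto, Setúbal, Viseu}.
From Guarda: component {Guarda}.
That's 2 components.

2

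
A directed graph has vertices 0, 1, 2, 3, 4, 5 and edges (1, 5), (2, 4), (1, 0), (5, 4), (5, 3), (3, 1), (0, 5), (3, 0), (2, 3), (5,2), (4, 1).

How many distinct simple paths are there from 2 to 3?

3

2→3
2→4→1→0→5→3
2→4→1→5→3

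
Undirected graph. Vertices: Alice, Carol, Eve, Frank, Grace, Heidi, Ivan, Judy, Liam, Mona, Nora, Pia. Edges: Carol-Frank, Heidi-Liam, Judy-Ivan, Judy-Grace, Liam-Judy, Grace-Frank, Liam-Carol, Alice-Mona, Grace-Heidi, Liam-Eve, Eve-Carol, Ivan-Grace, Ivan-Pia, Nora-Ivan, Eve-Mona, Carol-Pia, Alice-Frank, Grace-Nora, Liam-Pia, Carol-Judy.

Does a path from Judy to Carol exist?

Yes

Explore from Judy.
Distance 1: reach Carol, Grace, Ivan, Liam.
Found Carol.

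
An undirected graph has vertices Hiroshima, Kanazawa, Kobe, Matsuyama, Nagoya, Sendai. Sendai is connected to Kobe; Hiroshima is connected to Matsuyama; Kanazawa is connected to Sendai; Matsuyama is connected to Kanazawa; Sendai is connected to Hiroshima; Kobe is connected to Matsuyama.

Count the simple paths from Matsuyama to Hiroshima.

Matsuyama–Hiroshima
Matsuyama–Kanazawa–Sendai–Hiroshima
Matsuyama–Kobe–Sendai–Hiroshima

3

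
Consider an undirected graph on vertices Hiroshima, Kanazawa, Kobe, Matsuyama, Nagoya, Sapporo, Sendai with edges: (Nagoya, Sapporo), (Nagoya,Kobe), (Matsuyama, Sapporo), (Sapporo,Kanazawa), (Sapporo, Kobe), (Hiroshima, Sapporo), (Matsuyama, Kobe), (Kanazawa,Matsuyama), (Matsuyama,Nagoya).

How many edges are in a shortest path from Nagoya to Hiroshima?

2

Distance 0: Nagoya.
Distance 1: Kobe, Matsuyama, Sapporo.
Distance 2: Hiroshima, Kanazawa — contains Hiroshima.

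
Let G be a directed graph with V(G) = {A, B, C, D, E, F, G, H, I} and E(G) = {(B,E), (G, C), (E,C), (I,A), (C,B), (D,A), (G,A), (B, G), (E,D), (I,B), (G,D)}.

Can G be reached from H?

No

H has no outgoing edges, so nothing is reachable from it.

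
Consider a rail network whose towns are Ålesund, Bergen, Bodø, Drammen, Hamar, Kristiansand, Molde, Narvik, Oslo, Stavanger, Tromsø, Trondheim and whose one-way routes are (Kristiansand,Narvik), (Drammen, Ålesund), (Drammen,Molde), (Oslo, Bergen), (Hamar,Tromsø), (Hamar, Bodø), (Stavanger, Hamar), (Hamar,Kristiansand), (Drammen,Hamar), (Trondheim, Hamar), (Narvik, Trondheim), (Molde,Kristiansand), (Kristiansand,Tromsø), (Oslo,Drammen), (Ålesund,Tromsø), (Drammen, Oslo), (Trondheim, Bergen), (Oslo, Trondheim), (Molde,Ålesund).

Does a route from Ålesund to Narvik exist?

Explore from Ålesund.
Distance 1: reach Tromsø.
The search from Ålesund is exhausted; no directed path reaches Narvik.

No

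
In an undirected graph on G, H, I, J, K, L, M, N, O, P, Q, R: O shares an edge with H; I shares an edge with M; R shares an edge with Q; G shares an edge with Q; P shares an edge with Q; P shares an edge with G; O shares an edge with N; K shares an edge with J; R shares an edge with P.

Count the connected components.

From G: component {G, P, Q, R}.
From H: component {H, N, O}.
From I: component {I, M}.
From J: component {J, K}.
From L: component {L}.
That's 5 components.

5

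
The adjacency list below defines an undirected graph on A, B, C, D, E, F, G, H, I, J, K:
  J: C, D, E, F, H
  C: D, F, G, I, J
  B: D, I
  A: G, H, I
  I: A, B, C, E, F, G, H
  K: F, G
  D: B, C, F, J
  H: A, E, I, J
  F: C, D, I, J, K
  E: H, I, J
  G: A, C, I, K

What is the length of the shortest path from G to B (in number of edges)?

2

Distance 0: G.
Distance 1: A, C, I, K.
Distance 2: B, D, E, F, H, J — contains B.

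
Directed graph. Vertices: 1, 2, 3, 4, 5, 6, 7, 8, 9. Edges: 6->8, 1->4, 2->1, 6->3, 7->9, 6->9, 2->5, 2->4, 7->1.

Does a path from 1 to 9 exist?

No

Explore from 1.
Distance 1: reach 4.
The search from 1 is exhausted; no directed path reaches 9.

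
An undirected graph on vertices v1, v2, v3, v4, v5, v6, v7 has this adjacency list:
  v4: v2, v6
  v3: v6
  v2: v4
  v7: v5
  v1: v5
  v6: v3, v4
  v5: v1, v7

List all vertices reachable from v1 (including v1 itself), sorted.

Start at v1.
Its neighbours: v5.
Then their neighbours: v7.
Nothing further is reachable.

v1, v5, v7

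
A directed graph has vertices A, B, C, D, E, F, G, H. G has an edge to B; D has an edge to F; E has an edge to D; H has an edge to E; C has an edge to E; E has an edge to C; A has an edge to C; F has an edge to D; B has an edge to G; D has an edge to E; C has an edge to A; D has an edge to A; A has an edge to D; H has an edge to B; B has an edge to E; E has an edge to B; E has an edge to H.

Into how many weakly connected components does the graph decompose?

1

From A: component {A, B, C, D, E, F, G, H}.
That's 1 component.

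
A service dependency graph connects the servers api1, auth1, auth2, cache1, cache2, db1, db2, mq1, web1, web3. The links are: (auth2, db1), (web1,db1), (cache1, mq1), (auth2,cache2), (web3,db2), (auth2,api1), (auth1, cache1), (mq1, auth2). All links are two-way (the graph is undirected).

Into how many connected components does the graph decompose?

From api1: component {api1, auth1, auth2, cache1, cache2, db1, mq1, web1}.
From db2: component {db2, web3}.
That's 2 components.

2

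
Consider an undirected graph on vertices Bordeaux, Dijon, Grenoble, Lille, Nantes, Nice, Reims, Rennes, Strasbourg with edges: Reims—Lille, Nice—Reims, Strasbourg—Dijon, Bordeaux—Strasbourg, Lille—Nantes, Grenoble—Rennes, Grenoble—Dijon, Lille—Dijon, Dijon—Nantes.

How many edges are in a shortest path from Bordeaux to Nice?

Distance 0: Bordeaux.
Distance 1: Strasbourg.
Distance 2: Dijon.
Distance 3: Grenoble, Lille, Nantes.
Distance 4: Reims, Rennes.
Distance 5: Nice — contains Nice.

5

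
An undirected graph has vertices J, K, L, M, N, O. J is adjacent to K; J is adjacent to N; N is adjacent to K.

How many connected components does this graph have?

4

From J: component {J, K, N}.
From L: component {L}.
From M: component {M}.
From O: component {O}.
That's 4 components.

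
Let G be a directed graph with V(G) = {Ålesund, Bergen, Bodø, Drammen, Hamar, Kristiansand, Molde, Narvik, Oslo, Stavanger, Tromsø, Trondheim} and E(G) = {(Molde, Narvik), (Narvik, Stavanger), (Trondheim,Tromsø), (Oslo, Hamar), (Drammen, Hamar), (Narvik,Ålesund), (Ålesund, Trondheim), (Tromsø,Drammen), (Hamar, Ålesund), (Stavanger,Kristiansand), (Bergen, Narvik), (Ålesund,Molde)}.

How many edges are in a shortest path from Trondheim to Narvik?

Distance 0: Trondheim.
Distance 1: Tromsø.
Distance 2: Drammen.
Distance 3: Hamar.
Distance 4: Ålesund.
Distance 5: Molde.
Distance 6: Narvik — contains Narvik.

6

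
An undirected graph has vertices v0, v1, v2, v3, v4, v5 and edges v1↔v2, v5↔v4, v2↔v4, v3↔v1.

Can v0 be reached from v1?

Explore from v1.
Distance 1: reach v2, v3.
Distance 2: reach v4.
Distance 3: reach v5.
The search is exhausted without reaching v0; it lies in a different component.

No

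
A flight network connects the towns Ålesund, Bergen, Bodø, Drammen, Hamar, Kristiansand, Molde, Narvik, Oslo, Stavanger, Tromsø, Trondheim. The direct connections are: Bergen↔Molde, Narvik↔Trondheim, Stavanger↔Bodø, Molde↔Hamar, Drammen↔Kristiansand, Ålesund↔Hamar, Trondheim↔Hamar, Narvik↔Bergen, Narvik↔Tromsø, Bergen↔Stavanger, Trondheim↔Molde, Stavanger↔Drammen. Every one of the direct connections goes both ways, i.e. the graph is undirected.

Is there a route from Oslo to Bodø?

No

Oslo has no edges, so nothing is reachable from it.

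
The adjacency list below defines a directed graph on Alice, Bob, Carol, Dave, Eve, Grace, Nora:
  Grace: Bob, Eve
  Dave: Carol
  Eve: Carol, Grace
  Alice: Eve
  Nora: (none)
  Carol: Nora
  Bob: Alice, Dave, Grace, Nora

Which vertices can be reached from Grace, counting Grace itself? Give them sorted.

Alice, Bob, Carol, Dave, Eve, Grace, Nora

Start at Grace.
Its neighbours: Bob, Eve.
Then their neighbours: Alice, Carol, Dave, Nora.
Every vertex is now reached.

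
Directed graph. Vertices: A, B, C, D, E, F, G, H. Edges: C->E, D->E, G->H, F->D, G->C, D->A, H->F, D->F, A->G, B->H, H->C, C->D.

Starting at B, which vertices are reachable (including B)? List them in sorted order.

A, B, C, D, E, F, G, H

Start at B.
Its neighbours: H.
Then their neighbours: C, F.
Then next layer: D, E.
Then next layer: A.
Then next layer: G.
Every vertex is now reached.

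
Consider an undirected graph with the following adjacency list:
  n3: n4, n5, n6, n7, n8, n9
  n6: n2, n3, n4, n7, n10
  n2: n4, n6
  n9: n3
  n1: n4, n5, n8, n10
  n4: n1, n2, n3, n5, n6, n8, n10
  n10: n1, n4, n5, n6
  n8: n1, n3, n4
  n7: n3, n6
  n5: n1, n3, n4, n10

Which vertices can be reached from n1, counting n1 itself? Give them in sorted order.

n1, n2, n3, n4, n5, n6, n7, n8, n9, n10

Start at n1.
Its neighbours: n4, n5, n8, n10.
Then their neighbours: n2, n3, n6.
Then next layer: n7, n9.
Every vertex is now reached.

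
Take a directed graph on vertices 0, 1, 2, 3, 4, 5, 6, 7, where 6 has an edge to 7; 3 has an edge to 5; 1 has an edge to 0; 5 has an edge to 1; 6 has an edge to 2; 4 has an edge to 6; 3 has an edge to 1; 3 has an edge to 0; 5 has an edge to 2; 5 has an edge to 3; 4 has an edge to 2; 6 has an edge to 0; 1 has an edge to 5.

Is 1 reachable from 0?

0 has no outgoing edges, so nothing is reachable from it.

No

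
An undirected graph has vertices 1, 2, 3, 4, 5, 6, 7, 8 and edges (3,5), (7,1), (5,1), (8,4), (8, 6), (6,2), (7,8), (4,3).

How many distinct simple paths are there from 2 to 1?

2–6–8–4–3–5–1
2–6–8–7–1

2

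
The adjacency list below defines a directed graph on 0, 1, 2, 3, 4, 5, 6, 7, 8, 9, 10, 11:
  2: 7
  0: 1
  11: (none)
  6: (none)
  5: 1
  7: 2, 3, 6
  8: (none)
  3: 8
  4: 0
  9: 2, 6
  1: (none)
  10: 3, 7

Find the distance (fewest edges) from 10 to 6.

Distance 0: 10.
Distance 1: 3, 7.
Distance 2: 2, 6, 8 — contains 6.

2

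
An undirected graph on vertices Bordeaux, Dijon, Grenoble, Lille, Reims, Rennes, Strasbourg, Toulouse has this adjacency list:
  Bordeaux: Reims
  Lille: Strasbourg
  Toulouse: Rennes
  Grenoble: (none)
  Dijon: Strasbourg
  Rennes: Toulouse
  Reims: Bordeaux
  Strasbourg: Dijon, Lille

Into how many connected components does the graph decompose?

4

From Bordeaux: component {Bordeaux, Reims}.
From Dijon: component {Dijon, Lille, Strasbourg}.
From Grenoble: component {Grenoble}.
From Rennes: component {Rennes, Toulouse}.
That's 4 components.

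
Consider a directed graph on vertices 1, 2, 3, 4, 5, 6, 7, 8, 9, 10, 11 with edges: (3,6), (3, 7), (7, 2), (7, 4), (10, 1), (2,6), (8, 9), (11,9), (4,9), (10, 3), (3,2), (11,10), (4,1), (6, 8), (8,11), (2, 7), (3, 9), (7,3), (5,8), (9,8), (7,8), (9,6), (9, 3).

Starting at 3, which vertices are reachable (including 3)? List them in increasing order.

1, 2, 3, 4, 6, 7, 8, 9, 10, 11

Start at 3.
Its neighbours: 2, 6, 7, 9.
Then their neighbours: 4, 8.
Then next layer: 1, 11.
Then next layer: 10.
Nothing further is reachable.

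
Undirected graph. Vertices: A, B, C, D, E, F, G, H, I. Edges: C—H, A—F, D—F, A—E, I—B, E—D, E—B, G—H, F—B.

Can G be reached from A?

Explore from A.
Distance 1: reach E, F.
Distance 2: reach B, D.
Distance 3: reach I.
The search is exhausted without reaching G; it lies in a different component.

No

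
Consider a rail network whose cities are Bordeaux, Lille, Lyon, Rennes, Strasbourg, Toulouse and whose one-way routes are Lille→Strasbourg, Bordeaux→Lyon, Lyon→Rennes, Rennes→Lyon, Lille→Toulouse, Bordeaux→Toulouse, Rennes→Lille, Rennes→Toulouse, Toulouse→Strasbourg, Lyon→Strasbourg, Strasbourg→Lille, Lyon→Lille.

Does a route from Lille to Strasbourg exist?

Explore from Lille.
Distance 1: reach Strasbourg, Toulouse.
Found Strasbourg.

Yes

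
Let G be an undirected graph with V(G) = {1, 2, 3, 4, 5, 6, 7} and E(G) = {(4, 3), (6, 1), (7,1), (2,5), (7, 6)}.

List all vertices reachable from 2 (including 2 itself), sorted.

2, 5

Start at 2.
Its neighbours: 5.
Nothing further is reachable.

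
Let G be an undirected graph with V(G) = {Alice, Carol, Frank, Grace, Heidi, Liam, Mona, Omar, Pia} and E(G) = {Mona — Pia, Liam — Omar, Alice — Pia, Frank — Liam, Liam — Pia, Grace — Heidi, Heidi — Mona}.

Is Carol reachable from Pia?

Explore from Pia.
Distance 1: reach Alice, Liam, Mona.
Distance 2: reach Frank, Heidi, Omar.
Distance 3: reach Grace.
The search is exhausted without reaching Carol; it lies in a different component.

No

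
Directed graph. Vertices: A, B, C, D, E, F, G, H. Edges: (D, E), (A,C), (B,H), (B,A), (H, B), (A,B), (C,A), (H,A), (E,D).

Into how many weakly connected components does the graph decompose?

From A: component {A, B, C, H}.
From D: component {D, E}.
From F: component {F}.
From G: component {G}.
That's 4 components.

4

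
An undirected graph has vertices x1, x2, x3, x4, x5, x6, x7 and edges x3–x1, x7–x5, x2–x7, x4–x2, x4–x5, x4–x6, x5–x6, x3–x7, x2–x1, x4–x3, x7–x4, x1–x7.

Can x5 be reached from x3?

Yes

Explore from x3.
Distance 1: reach x1, x4, x7.
Distance 2: reach x2, x5, x6.
Found x5.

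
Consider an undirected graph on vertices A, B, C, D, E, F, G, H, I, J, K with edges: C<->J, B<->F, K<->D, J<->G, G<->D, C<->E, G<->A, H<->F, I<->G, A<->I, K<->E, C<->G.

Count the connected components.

From A: component {A, C, D, E, G, I, J, K}.
From B: component {B, F, H}.
That's 2 components.

2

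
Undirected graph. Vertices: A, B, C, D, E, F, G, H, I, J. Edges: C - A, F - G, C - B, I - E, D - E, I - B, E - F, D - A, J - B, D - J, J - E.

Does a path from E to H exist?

No

Explore from E.
Distance 1: reach D, F, I, J.
Distance 2: reach A, B, G.
Distance 3: reach C.
The search is exhausted without reaching H; it lies in a different component.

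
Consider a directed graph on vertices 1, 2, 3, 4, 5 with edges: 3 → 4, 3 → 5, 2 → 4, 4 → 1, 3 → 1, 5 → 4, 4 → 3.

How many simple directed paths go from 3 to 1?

3→1
3→4→1
3→5→4→1

3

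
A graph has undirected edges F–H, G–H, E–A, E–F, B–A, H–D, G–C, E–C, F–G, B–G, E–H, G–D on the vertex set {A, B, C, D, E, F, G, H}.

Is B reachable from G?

Yes

Explore from G.
Distance 1: reach B, C, D, F, H.
Found B.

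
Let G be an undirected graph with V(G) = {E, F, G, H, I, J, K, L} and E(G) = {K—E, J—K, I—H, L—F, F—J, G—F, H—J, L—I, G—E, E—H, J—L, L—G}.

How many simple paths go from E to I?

E–G–F–J–H–I
E–G–F–J–L–I
E–G–F–L–I
E–G–F–L–J–H–I
E–G–L–F–J–H–I
E–G–L–I
E–G–L–J–H–I
E–H–I
E–H–J–F–G–L–I
E–H–J–F–L–I
E–H–J–L–I
E–K–J–F–G–L–I
E–K–J–F–L–I
E–K–J–H–I
E–K–J–L–I

15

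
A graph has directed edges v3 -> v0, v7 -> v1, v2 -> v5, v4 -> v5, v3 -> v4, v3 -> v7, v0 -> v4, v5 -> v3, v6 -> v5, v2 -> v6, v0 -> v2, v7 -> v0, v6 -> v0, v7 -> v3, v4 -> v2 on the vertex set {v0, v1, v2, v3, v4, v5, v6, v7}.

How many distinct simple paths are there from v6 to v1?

4

v6→v0→v2→v5→v3→v7→v1
v6→v0→v4→v2→v5→v3→v7→v1
v6→v0→v4→v5→v3→v7→v1
v6→v5→v3→v7→v1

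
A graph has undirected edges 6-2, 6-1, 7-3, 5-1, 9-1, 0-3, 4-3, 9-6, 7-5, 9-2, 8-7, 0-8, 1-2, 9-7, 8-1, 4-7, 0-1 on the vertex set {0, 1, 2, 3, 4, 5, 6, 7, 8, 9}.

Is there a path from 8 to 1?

Yes

Explore from 8.
Distance 1: reach 0, 1, 7.
Found 1.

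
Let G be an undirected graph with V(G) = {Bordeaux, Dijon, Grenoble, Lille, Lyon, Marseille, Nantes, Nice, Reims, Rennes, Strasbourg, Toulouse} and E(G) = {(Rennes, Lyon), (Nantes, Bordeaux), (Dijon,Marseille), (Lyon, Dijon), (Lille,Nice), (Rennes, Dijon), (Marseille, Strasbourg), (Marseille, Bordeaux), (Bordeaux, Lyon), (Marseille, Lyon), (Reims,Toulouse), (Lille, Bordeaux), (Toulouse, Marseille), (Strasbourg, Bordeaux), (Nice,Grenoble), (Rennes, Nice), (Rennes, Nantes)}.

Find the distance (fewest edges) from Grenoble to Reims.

6

Distance 0: Grenoble.
Distance 1: Nice.
Distance 2: Lille, Rennes.
Distance 3: Bordeaux, Dijon, Lyon, Nantes.
Distance 4: Marseille, Strasbourg.
Distance 5: Toulouse.
Distance 6: Reims — contains Reims.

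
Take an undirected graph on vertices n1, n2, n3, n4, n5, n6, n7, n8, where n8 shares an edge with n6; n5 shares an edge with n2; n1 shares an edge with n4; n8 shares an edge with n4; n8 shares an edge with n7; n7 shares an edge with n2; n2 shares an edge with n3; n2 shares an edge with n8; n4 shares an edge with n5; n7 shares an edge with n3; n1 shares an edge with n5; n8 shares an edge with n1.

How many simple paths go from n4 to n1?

n4–n1
n4–n5–n1
n4–n5–n2–n3–n7–n8–n1
n4–n5–n2–n7–n8–n1
n4–n5–n2–n8–n1
n4–n8–n1
n4–n8–n2–n5–n1
n4–n8–n7–n2–n5–n1
n4–n8–n7–n3–n2–n5–n1

9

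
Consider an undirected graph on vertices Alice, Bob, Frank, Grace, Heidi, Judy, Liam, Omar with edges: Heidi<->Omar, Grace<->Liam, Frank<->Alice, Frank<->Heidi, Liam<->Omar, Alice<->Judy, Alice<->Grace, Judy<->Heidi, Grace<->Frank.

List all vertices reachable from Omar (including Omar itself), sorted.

Start at Omar.
Its neighbours: Heidi, Liam.
Then their neighbours: Frank, Grace, Judy.
Then next layer: Alice.
Nothing further is reachable.

Alice, Frank, Grace, Heidi, Judy, Liam, Omar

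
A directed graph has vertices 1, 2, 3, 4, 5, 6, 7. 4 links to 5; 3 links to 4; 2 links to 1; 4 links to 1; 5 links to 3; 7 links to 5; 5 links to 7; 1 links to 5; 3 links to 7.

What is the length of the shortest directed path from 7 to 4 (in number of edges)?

Distance 0: 7.
Distance 1: 5.
Distance 2: 3.
Distance 3: 4 — contains 4.

3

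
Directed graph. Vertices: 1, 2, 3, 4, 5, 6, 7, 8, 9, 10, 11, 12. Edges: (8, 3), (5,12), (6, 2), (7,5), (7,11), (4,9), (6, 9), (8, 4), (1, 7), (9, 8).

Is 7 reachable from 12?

12 has no outgoing edges, so nothing is reachable from it.

No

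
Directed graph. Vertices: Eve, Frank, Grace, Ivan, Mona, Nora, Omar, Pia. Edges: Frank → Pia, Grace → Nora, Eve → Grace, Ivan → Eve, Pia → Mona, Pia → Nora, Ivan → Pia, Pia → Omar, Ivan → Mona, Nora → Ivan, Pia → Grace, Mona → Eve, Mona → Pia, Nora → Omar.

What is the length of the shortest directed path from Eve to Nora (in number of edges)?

2

Distance 0: Eve.
Distance 1: Grace.
Distance 2: Nora — contains Nora.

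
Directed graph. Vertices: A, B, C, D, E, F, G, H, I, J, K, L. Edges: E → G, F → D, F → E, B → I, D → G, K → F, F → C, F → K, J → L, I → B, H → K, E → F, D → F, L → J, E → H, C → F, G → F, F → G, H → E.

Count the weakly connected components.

4

From A: component {A}.
From B: component {B, I}.
From C: component {C, D, E, F, G, H, K}.
From J: component {J, L}.
That's 4 components.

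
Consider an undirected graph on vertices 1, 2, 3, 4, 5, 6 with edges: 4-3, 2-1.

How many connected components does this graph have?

From 1: component {1, 2}.
From 3: component {3, 4}.
From 5: component {5}.
From 6: component {6}.
That's 4 components.

4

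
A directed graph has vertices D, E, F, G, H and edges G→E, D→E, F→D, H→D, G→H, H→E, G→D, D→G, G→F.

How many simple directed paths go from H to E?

H→D→E
H→D→G→E
H→E

3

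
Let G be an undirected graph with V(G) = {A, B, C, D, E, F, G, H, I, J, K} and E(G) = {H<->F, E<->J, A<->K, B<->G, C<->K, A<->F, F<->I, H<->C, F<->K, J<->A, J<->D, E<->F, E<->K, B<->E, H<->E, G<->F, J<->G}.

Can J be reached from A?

Explore from A.
Distance 1: reach F, J, K.
Found J.

Yes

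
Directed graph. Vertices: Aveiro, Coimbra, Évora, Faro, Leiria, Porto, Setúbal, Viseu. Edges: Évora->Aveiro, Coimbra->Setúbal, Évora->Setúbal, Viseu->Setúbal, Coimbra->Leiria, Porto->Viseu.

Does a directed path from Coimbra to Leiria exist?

Explore from Coimbra.
Distance 1: reach Leiria, Setúbal.
Found Leiria.

Yes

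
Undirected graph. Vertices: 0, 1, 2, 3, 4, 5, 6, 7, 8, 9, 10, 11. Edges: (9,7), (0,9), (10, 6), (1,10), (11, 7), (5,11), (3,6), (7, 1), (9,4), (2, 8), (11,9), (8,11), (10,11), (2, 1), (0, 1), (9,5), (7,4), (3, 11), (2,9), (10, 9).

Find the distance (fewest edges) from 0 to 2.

Distance 0: 0.
Distance 1: 1, 9.
Distance 2: 2, 4, 5, 7, 10, 11 — contains 2.

2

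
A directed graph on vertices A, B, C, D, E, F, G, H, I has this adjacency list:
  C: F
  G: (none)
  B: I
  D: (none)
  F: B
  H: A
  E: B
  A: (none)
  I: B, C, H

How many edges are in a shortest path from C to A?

5

Distance 0: C.
Distance 1: F.
Distance 2: B.
Distance 3: I.
Distance 4: H.
Distance 5: A — contains A.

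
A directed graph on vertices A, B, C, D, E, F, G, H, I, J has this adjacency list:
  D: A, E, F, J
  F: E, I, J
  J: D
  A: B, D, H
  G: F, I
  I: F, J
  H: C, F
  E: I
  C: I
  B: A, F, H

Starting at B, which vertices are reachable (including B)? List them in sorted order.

Start at B.
Its neighbours: A, F, H.
Then their neighbours: C, D, E, I, J.
Nothing further is reachable.

A, B, C, D, E, F, H, I, J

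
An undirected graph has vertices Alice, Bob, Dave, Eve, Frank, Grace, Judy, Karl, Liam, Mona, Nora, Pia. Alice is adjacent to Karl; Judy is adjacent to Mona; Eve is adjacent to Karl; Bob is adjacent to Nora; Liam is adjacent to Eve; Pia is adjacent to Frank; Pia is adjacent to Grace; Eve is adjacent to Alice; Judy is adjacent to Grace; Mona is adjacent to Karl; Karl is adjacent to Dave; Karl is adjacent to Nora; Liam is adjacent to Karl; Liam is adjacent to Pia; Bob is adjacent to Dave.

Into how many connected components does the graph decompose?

1

From Alice: component {Alice, Bob, Dave, Eve, Frank, Grace, Judy, Karl, Liam, Mona, Nora, Pia}.
That's 1 component.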